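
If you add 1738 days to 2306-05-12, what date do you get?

+365 (one year) → May 12, 2307 (1373 left).
+366 (one year; includes Feb 29, 2308) → May 12, 2308 (1007 left).
+365 (one year) → May 12, 2309 (642 left).
+365 (one year) → May 12, 2310 (277 left).
May has 31 days: +20 → Jun 1, 2310 (257 left).
Jun has 30 days: +30 → Jul 1, 2310 (227 left).
Jul has 31 days: +31 → Aug 1, 2310 (196 left).
Aug has 31 days: +31 → Sep 1, 2310 (165 left).
Sep has 30 days: +30 → Oct 1, 2310 (135 left).
Oct has 31 days: +31 → Nov 1, 2310 (104 left).
Nov has 30 days: +30 → Dec 1, 2310 (74 left).
Dec has 31 days: +31 → Jan 1, 2311 (43 left).
Jan has 31 days: +31 → Feb 1, 2311 (12 left).
+12 → Feb 13, 2311.

February 13, 2311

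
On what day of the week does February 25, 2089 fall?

Doomsday rule: the anchor day for the 2000s is Tuesday. For year 89: 89÷12 = 7 r 5, and 5÷4 = 1, so 7+5+1 = 13.
Tuesday + 13 ≡ Monday — that's 2089's doomsday.
In February the doomsday date is Feb 28 (2089 is not a leap year).
Feb 25 is 3 days before Feb 28; 3 mod 7 = 3, so Monday − 3 = Friday.

Friday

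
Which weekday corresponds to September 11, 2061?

Sunday

January 1, 2061 is a Saturday.
Jan 1, 2061 → Feb 1, 2061: 31 days (January has 31).
Feb 1, 2061 → Mar 1, 2061: 28 days (February has 28).
Mar 1, 2061 → Apr 1, 2061: 31 days (March has 31).
Apr 1, 2061 → May 1, 2061: 30 days (April has 30).
May 1, 2061 → Jun 1, 2061: 31 days (May has 31).
Jun 1, 2061 → Jul 1, 2061: 30 days (June has 30).
Jul 1, 2061 → Aug 1, 2061: 31 days (July has 31).
Aug 1, 2061 → Sep 1, 2061: 31 days (August has 31).
Sep 1, 2061 → Sep 11, 2061: 10 days.
Total: 253 days.
253 mod 7 = 1, so Saturday + 1 = Sunday.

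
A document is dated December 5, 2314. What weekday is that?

Doomsday rule: the anchor day for the 2300s is Wednesday. For year 14: 14÷12 = 1 r 2, and 2÷4 = 0, so 1+2+0 = 3.
Wednesday + 3 ≡ Saturday — that's 2314's doomsday.
In December the doomsday date is Dec 12.
Dec 5 is 7 days before Dec 12; 7 mod 7 = 0, so Saturday − 0 = Saturday.

Saturday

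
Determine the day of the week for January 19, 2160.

Saturday

Doomsday rule: the anchor day for the 2100s is Sunday. For year 60: 60÷12 = 5 r 0, and 0÷4 = 0, so 5+0+0 = 5.
Sunday + 5 ≡ Friday — that's 2160's doomsday.
In January the doomsday date is Jan 4 (2160 is a leap year (divisible by 4)).
Jan 19 is 15 days after Jan 4; 15 mod 7 = 1, so Friday + 1 = Saturday.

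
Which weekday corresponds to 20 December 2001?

Doomsday rule: the anchor day for the 2000s is Tuesday. For year 01: 1÷12 = 0 r 1, and 1÷4 = 0, so 0+1+0 = 1.
Tuesday + 1 ≡ Wednesday — that's 2001's doomsday.
In December the doomsday date is Dec 12.
Dec 20 is 8 days after Dec 12; 8 mod 7 = 1, so Wednesday + 1 = Thursday.

Thursday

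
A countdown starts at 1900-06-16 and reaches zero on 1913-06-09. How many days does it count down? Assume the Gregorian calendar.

Jun 16, 1900 → Jun 16, 1901: 365 days.
Jun 16, 1901 → Jun 16, 1902: 365 days.
Jun 16, 1902 → Jun 16, 1903: 365 days.
Jun 16, 1903 → Jun 16, 1904: 366 days (Feb 29, 1904 is in that span).
Jun 16, 1904 → Jun 16, 1905: 365 days.
Jun 16, 1905 → Jun 16, 1906: 365 days.
Jun 16, 1906 → Jun 16, 1907: 365 days.
Jun 16, 1907 → Jun 16, 1908: 366 days (Feb 29, 1908 is in that span).
Jun 16, 1908 → Jun 16, 1909: 365 days.
Jun 16, 1909 → Jun 16, 1910: 365 days.
Jun 16, 1910 → Jun 16, 1911: 365 days.
Jun 16, 1911 → Jun 16, 1912: 366 days (Feb 29, 1912 is in that span).
Jun 16, 1912 → Jul 16, 1912: 30 days (June has 30).
Jul 16, 1912 → Aug 16, 1912: 31 days (July has 31).
Aug 16, 1912 → Sep 16, 1912: 31 days (August has 31).
Sep 16, 1912 → Oct 16, 1912: 30 days (September has 30).
Oct 16, 1912 → Nov 16, 1912: 31 days (October has 31).
Nov 16, 1912 → Dec 16, 1912: 30 days (November has 30).
Dec 16, 1912 → Jan 16, 1913: 31 days (December has 31).
Jan 16, 1913 → Feb 16, 1913: 31 days (January has 31).
Feb 16, 1913 → Mar 16, 1913: 28 days (February has 28).
Mar 16, 1913 → Apr 16, 1913: 31 days (March has 31).
Apr 16, 1913 → May 16, 1913: 30 days (April has 30).
May 16, 1913 → Jun 9, 1913: 24 days.
Total: 4741 days.

4741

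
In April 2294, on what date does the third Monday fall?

April 16, 2294

April 1, 2294 is a Sunday.
The first Monday is therefore April 2 (1 days later).
The third Monday is 2 + 2×7 = April 16.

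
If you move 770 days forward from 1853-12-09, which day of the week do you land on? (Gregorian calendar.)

First find the weekday of Dec 9, 1853. Doomsday rule: the anchor day for the 1800s is Friday. For year 53: 53÷12 = 4 r 5, and 5÷4 = 1, so 4+5+1 = 10.
Friday + 10 ≡ Monday — that's 1853's doomsday.
In December the doomsday date is Dec 12.
Dec 9 is 3 days before Dec 12; 3 mod 7 = 3, so Monday − 3 = Friday.
770 mod 7 = 0, so 770 days after a Friday is Friday + 0 = Friday.

Friday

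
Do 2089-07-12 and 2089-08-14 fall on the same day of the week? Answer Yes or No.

No

From Jul 12, 2089 to Aug 14, 2089 is 33 days.
33 mod 7 = 5, so they are different weekdays.
(Jul 12, 2089 is a Tuesday; Aug 14, 2089 is a Sunday.)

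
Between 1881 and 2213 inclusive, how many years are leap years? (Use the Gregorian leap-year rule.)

Multiples of 4 in [1881,2213]: 83.
Of those, multiples of 100: 4 (not leap unless ÷400).
Multiples of 400: 1.
Leap years = 83 − 4 + 1 = 80.

80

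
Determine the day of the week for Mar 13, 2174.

Doomsday rule: the anchor day for the 2100s is Sunday. For year 74: 74÷12 = 6 r 2, and 2÷4 = 0, so 6+2+0 = 8.
Sunday + 8 ≡ Monday — that's 2174's doomsday.
In March the doomsday date is Mar 14.
Mar 13 is 1 day before Mar 14; 1 mod 7 = 1, so Monday − 1 = Sunday.

Sunday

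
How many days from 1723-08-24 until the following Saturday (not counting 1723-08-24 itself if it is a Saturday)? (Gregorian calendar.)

4

Aug 24, 1723 is a Tuesday.
From Tuesday to the next Saturday is 4 days.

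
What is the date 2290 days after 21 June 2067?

September 27, 2073

+366 (one year; includes Feb 29, 2068) → Jun 21, 2068 (1924 left).
+365 (one year) → Jun 21, 2069 (1559 left).
+365 (one year) → Jun 21, 2070 (1194 left).
+365 (one year) → Jun 21, 2071 (829 left).
+366 (one year; includes Feb 29, 2072) → Jun 21, 2072 (463 left).
+365 (one year) → Jun 21, 2073 (98 left).
Jun has 30 days: +10 → Jul 1, 2073 (88 left).
Jul has 31 days: +31 → Aug 1, 2073 (57 left).
Aug has 31 days: +31 → Sep 1, 2073 (26 left).
+26 → Sep 27, 2073.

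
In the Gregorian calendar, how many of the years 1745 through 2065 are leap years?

78

Multiples of 4 in [1745,2065]: 80.
Of those, multiples of 100: 3 (not leap unless ÷400).
Multiples of 400: 1.
Leap years = 80 − 3 + 1 = 78.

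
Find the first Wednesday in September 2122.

September 1, 2122 is a Tuesday.
The first Wednesday is therefore September 2 (1 days later).

September 2, 2122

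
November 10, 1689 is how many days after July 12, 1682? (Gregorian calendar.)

Jul 12, 1682 → Jul 12, 1683: 365 days.
Jul 12, 1683 → Jul 12, 1684: 366 days (Feb 29, 1684 is in that span).
Jul 12, 1684 → Jul 12, 1685: 365 days.
Jul 12, 1685 → Jul 12, 1686: 365 days.
Jul 12, 1686 → Jul 12, 1687: 365 days.
Jul 12, 1687 → Jul 12, 1688: 366 days (Feb 29, 1688 is in that span).
Jul 12, 1688 → Jul 12, 1689: 365 days.
Jul 12, 1689 → Aug 12, 1689: 31 days (July has 31).
Aug 12, 1689 → Sep 12, 1689: 31 days (August has 31).
Sep 12, 1689 → Oct 12, 1689: 30 days (September has 30).
Oct 12, 1689 → Nov 10, 1689: 29 days.
Total: 2678 days.

2678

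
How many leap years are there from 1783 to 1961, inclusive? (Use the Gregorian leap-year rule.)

43

Multiples of 4 in [1783,1961]: 45.
Of those, multiples of 100: 2 (not leap unless ÷400).
Multiples of 400: 0.
Leap years = 45 − 2 + 0 = 43.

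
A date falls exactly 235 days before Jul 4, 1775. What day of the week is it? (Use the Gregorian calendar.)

First find the weekday of Jul 4, 1775. Doomsday rule: the anchor day for the 1700s is Sunday. For year 75: 75÷12 = 6 r 3, and 3÷4 = 0, so 6+3+0 = 9.
Sunday + 9 ≡ Tuesday — that's 1775's doomsday.
In July the doomsday date is Jul 11.
Jul 4 is 7 days before Jul 11; 7 mod 7 = 0, so Tuesday − 0 = Tuesday.
235 mod 7 = 4, so 235 days before a Tuesday is Tuesday − 4 = Friday.

Friday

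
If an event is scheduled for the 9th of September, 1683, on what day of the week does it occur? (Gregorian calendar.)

Doomsday rule: the anchor day for the 1600s is Tuesday. For year 83: 83÷12 = 6 r 11, and 11÷4 = 2, so 6+11+2 = 19.
Tuesday + 19 ≡ Sunday — that's 1683's doomsday.
In September the doomsday date is Sep 5.
Sep 9 is 4 days after Sep 5; 4 mod 7 = 4, so Sunday + 4 = Thursday.

Thursday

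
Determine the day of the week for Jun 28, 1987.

Sunday

Doomsday rule: the anchor day for the 1900s is Wednesday. For year 87: 87÷12 = 7 r 3, and 3÷4 = 0, so 7+3+0 = 10.
Wednesday + 10 ≡ Saturday — that's 1987's doomsday.
In June the doomsday date is Jun 6.
Jun 28 is 22 days after Jun 6; 22 mod 7 = 1, so Saturday + 1 = Sunday.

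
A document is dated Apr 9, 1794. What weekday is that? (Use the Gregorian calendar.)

Wednesday

Doomsday rule: the anchor day for the 1700s is Sunday. For year 94: 94÷12 = 7 r 10, and 10÷4 = 2, so 7+10+2 = 19.
Sunday + 19 ≡ Friday — that's 1794's doomsday.
In April the doomsday date is Apr 4.
Apr 9 is 5 days after Apr 4; 5 mod 7 = 5, so Friday + 5 = Wednesday.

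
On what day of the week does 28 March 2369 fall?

Doomsday rule: the anchor day for the 2300s is Wednesday. For year 69: 69÷12 = 5 r 9, and 9÷4 = 2, so 5+9+2 = 16.
Wednesday + 16 ≡ Friday — that's 2369's doomsday.
In March the doomsday date is Mar 14.
Mar 28 is 14 days after Mar 14; 14 mod 7 = 0, so Friday + 0 = Friday.

Friday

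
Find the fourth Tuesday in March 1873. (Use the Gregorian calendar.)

March 1, 1873 is a Saturday.
The first Tuesday is therefore March 4 (3 days later).
The fourth Tuesday is 4 + 3×7 = March 25.

March 25, 1873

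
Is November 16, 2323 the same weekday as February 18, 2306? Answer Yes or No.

No

From Feb 18, 2306 to Nov 16, 2323 is 6480 days.
6480 mod 7 = 5, so they are different weekdays.
(Feb 18, 2306 is a Sunday; Nov 16, 2323 is a Friday.)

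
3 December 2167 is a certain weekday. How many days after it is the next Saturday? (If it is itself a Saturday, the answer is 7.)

2

Dec 3, 2167 is a Thursday.
From Thursday to the next Saturday is 2 days.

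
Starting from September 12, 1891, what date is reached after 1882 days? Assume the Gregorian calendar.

November 6, 1896

+366 (one year; includes Feb 29, 1892) → Sep 12, 1892 (1516 left).
+365 (one year) → Sep 12, 1893 (1151 left).
+365 (one year) → Sep 12, 1894 (786 left).
+365 (one year) → Sep 12, 1895 (421 left).
+366 (one year; includes Feb 29, 1896) → Sep 12, 1896 (55 left).
Sep has 30 days: +19 → Oct 1, 1896 (36 left).
Oct has 31 days: +31 → Nov 1, 1896 (5 left).
+5 → Nov 6, 1896.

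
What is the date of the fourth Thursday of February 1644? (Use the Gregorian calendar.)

February 1, 1644 is a Monday.
The first Thursday is therefore February 4 (3 days later).
The fourth Thursday is 4 + 3×7 = February 25.

February 25, 1644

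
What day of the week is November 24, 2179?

January 1, 2179 is a Friday.
Jan 1, 2179 → Feb 1, 2179: 31 days (January has 31).
Feb 1, 2179 → Mar 1, 2179: 28 days (February has 28).
Mar 1, 2179 → Apr 1, 2179: 31 days (March has 31).
Apr 1, 2179 → May 1, 2179: 30 days (April has 30).
May 1, 2179 → Jun 1, 2179: 31 days (May has 31).
Jun 1, 2179 → Jul 1, 2179: 30 days (June has 30).
Jul 1, 2179 → Aug 1, 2179: 31 days (July has 31).
Aug 1, 2179 → Sep 1, 2179: 31 days (August has 31).
Sep 1, 2179 → Oct 1, 2179: 30 days (September has 30).
Oct 1, 2179 → Nov 1, 2179: 31 days (October has 31).
Nov 1, 2179 → Nov 24, 2179: 23 days.
Total: 327 days.
327 mod 7 = 5, so Friday + 5 = Wednesday.

Wednesday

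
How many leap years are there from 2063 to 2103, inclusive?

9

Multiples of 4 in [2063,2103]: 10.
Of those, multiples of 100: 1 (not leap unless ÷400).
Multiples of 400: 0.
Leap years = 10 − 1 + 0 = 9.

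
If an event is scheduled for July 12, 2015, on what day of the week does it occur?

January 1, 2015 is a Thursday.
Jan 1, 2015 → Feb 1, 2015: 31 days (January has 31).
Feb 1, 2015 → Mar 1, 2015: 28 days (February has 28).
Mar 1, 2015 → Apr 1, 2015: 31 days (March has 31).
Apr 1, 2015 → May 1, 2015: 30 days (April has 30).
May 1, 2015 → Jun 1, 2015: 31 days (May has 31).
Jun 1, 2015 → Jul 1, 2015: 30 days (June has 30).
Jul 1, 2015 → Jul 12, 2015: 11 days.
Total: 192 days.
192 mod 7 = 3, so Thursday + 3 = Sunday.

Sunday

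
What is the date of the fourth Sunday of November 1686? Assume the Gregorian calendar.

November 24, 1686

November 1, 1686 is a Friday.
The first Sunday is therefore November 3 (2 days later).
The fourth Sunday is 3 + 3×7 = November 24.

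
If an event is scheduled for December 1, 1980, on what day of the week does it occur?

Doomsday rule: the anchor day for the 1900s is Wednesday. For year 80: 80÷12 = 6 r 8, and 8÷4 = 2, so 6+8+2 = 16.
Wednesday + 16 ≡ Friday — that's 1980's doomsday.
In December the doomsday date is Dec 12.
Dec 1 is 11 days before Dec 12; 11 mod 7 = 4, so Friday − 4 = Monday.

Monday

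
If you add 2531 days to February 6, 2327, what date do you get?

+365 (one year) → Feb 6, 2328 (2166 left).
+366 (one year; includes Feb 29, 2328) → Feb 6, 2329 (1800 left).
+365 (one year) → Feb 6, 2330 (1435 left).
+365 (one year) → Feb 6, 2331 (1070 left).
+365 (one year) → Feb 6, 2332 (705 left).
+366 (one year; includes Feb 29, 2332) → Feb 6, 2333 (339 left).
Feb has 28 days: +23 → Mar 1, 2333 (316 left).
Mar has 31 days: +31 → Apr 1, 2333 (285 left).
Apr has 30 days: +30 → May 1, 2333 (255 left).
May has 31 days: +31 → Jun 1, 2333 (224 left).
Jun has 30 days: +30 → Jul 1, 2333 (194 left).
Jul has 31 days: +31 → Aug 1, 2333 (163 left).
Aug has 31 days: +31 → Sep 1, 2333 (132 left).
Sep has 30 days: +30 → Oct 1, 2333 (102 left).
Oct has 31 days: +31 → Nov 1, 2333 (71 left).
Nov has 30 days: +30 → Dec 1, 2333 (41 left).
Dec has 31 days: +31 → Jan 1, 2334 (10 left).
+10 → Jan 11, 2334.

January 11, 2334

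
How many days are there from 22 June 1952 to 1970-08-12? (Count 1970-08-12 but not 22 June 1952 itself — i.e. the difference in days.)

Jun 22, 1952 → Jun 22, 1953: 365 days.
Jun 22, 1953 → Jun 22, 1954: 365 days.
Jun 22, 1954 → Jun 22, 1955: 365 days.
Jun 22, 1955 → Jun 22, 1956: 366 days (Feb 29, 1956 is in that span).
Jun 22, 1956 → Jun 22, 1957: 365 days.
Jun 22, 1957 → Jun 22, 1958: 365 days.
Jun 22, 1958 → Jun 22, 1959: 365 days.
Jun 22, 1959 → Jun 22, 1960: 366 days (Feb 29, 1960 is in that span).
Jun 22, 1960 → Jun 22, 1961: 365 days.
Jun 22, 1961 → Jun 22, 1962: 365 days.
Jun 22, 1962 → Jun 22, 1963: 365 days.
Jun 22, 1963 → Jun 22, 1964: 366 days (Feb 29, 1964 is in that span).
Jun 22, 1964 → Jun 22, 1965: 365 days.
Jun 22, 1965 → Jun 22, 1966: 365 days.
Jun 22, 1966 → Jun 22, 1967: 365 days.
Jun 22, 1967 → Jun 22, 1968: 366 days (Feb 29, 1968 is in that span).
Jun 22, 1968 → Jun 22, 1969: 365 days.
Jun 22, 1969 → Jun 22, 1970: 365 days.
Jun 22, 1970 → Jul 22, 1970: 30 days (June has 30).
Jul 22, 1970 → Aug 12, 1970: 21 days.
Total: 6625 days.

6625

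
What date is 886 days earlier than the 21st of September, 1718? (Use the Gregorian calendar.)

April 18, 1716

−365 (one year) → Sep 21, 1717 (521 left).
−365 (one year) → Sep 21, 1716 (156 left).
−21 → Aug 31, 1716 (end of Aug, 31 days; 135 left).
−31 → Jul 31, 1716 (end of Jul, 31 days; 104 left).
−31 → Jun 30, 1716 (end of Jun, 30 days; 73 left).
−30 → May 31, 1716 (end of May, 31 days; 43 left).
−31 → Apr 30, 1716 (end of Apr, 30 days; 12 left).
−12 → Apr 18, 1716.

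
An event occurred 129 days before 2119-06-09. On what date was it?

−9 → May 31, 2119 (end of May, 31 days; 120 left).
−31 → Apr 30, 2119 (end of Apr, 30 days; 89 left).
−30 → Mar 31, 2119 (end of Mar, 31 days; 59 left).
−31 → Feb 28, 2119 (end of Feb, 28 days; 28 left).
−28 → Jan 31, 2119 (end of Jan, 31 days; 0 left).

January 31, 2119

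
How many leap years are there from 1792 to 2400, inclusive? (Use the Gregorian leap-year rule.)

148

Multiples of 4 in [1792,2400]: 153.
Of those, multiples of 100: 7 (not leap unless ÷400).
Multiples of 400: 2.
Leap years = 153 − 7 + 2 = 148.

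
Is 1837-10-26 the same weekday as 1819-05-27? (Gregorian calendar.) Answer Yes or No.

From May 27, 1819 to Oct 26, 1837 is 6727 days.
6727 mod 7 = 0, so they are the same weekday.
(May 27, 1819 is a Thursday; Oct 26, 1837 is a Thursday.)

Yes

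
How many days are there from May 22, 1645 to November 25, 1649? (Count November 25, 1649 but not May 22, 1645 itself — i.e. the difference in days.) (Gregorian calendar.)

May 22, 1645 → May 22, 1646: 365 days.
May 22, 1646 → May 22, 1647: 365 days.
May 22, 1647 → May 22, 1648: 366 days (Feb 29, 1648 is in that span).
May 22, 1648 → May 22, 1649: 365 days.
May 22, 1649 → Jun 22, 1649: 31 days (May has 31).
Jun 22, 1649 → Jul 22, 1649: 30 days (June has 30).
Jul 22, 1649 → Aug 22, 1649: 31 days (July has 31).
Aug 22, 1649 → Sep 22, 1649: 31 days (August has 31).
Sep 22, 1649 → Oct 22, 1649: 30 days (September has 30).
Oct 22, 1649 → Nov 22, 1649: 31 days (October has 31).
Nov 22, 1649 → Nov 25, 1649: 3 days.
Total: 1648 days.

1648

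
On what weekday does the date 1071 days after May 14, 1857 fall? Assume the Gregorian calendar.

May 14, 1857 is a Thursday.
1071 mod 7 = 0, so 1071 days after a Thursday is Thursday + 0 = Thursday.

Thursday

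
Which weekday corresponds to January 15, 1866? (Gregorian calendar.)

Doomsday rule: the anchor day for the 1800s is Friday. For year 66: 66÷12 = 5 r 6, and 6÷4 = 1, so 5+6+1 = 12.
Friday + 12 ≡ Wednesday — that's 1866's doomsday.
In January the doomsday date is Jan 3 (1866 is not a leap year).
Jan 15 is 12 days after Jan 3; 12 mod 7 = 5, so Wednesday + 5 = Monday.

Monday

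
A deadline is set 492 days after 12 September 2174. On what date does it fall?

+365 (one year) → Sep 12, 2175 (127 left).
Sep has 30 days: +19 → Oct 1, 2175 (108 left).
Oct has 31 days: +31 → Nov 1, 2175 (77 left).
Nov has 30 days: +30 → Dec 1, 2175 (47 left).
Dec has 31 days: +31 → Jan 1, 2176 (16 left).
+16 → Jan 17, 2176.

January 17, 2176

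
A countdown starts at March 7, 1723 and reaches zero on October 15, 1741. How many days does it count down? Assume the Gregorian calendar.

Mar 7, 1723 → Mar 7, 1724: 366 days (Feb 29, 1724 is in that span).
Mar 7, 1724 → Mar 7, 1725: 365 days.
Mar 7, 1725 → Mar 7, 1726: 365 days.
Mar 7, 1726 → Mar 7, 1727: 365 days.
Mar 7, 1727 → Mar 7, 1728: 366 days (Feb 29, 1728 is in that span).
Mar 7, 1728 → Mar 7, 1729: 365 days.
Mar 7, 1729 → Mar 7, 1730: 365 days.
Mar 7, 1730 → Mar 7, 1731: 365 days.
Mar 7, 1731 → Mar 7, 1732: 366 days (Feb 29, 1732 is in that span).
Mar 7, 1732 → Mar 7, 1733: 365 days.
Mar 7, 1733 → Mar 7, 1734: 365 days.
Mar 7, 1734 → Mar 7, 1735: 365 days.
Mar 7, 1735 → Mar 7, 1736: 366 days (Feb 29, 1736 is in that span).
Mar 7, 1736 → Mar 7, 1737: 365 days.
Mar 7, 1737 → Mar 7, 1738: 365 days.
Mar 7, 1738 → Mar 7, 1739: 365 days.
Mar 7, 1739 → Mar 7, 1740: 366 days (Feb 29, 1740 is in that span).
Mar 7, 1740 → Mar 7, 1741: 365 days.
Mar 7, 1741 → Apr 7, 1741: 31 days (March has 31).
Apr 7, 1741 → May 7, 1741: 30 days (April has 30).
May 7, 1741 → Jun 7, 1741: 31 days (May has 31).
Jun 7, 1741 → Jul 7, 1741: 30 days (June has 30).
Jul 7, 1741 → Aug 7, 1741: 31 days (July has 31).
Aug 7, 1741 → Sep 7, 1741: 31 days (August has 31).
Sep 7, 1741 → Oct 7, 1741: 30 days (September has 30).
Oct 7, 1741 → Oct 15, 1741: 8 days.
Total: 6797 days.

6797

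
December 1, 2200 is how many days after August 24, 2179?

Aug 24, 2179 → Aug 24, 2180: 366 days (Feb 29, 2180 is in that span).
Aug 24, 2180 → Aug 24, 2181: 365 days.
Aug 24, 2181 → Aug 24, 2182: 365 days.
Aug 24, 2182 → Aug 24, 2183: 365 days.
Aug 24, 2183 → Aug 24, 2184: 366 days (Feb 29, 2184 is in that span).
Aug 24, 2184 → Aug 24, 2185: 365 days.
Aug 24, 2185 → Aug 24, 2186: 365 days.
Aug 24, 2186 → Aug 24, 2187: 365 days.
Aug 24, 2187 → Aug 24, 2188: 366 days (Feb 29, 2188 is in that span).
Aug 24, 2188 → Aug 24, 2189: 365 days.
Aug 24, 2189 → Aug 24, 2190: 365 days.
Aug 24, 2190 → Aug 24, 2191: 365 days.
Aug 24, 2191 → Aug 24, 2192: 366 days (Feb 29, 2192 is in that span).
Aug 24, 2192 → Aug 24, 2193: 365 days.
Aug 24, 2193 → Aug 24, 2194: 365 days.
Aug 24, 2194 → Aug 24, 2195: 365 days.
Aug 24, 2195 → Aug 24, 2196: 366 days (Feb 29, 2196 is in that span).
Aug 24, 2196 → Aug 24, 2197: 365 days.
Aug 24, 2197 → Aug 24, 2198: 365 days.
Aug 24, 2198 → Aug 24, 2199: 365 days.
Aug 24, 2199 → Aug 24, 2200: 365 days.
Aug 24, 2200 → Sep 24, 2200: 31 days (August has 31).
Sep 24, 2200 → Oct 24, 2200: 30 days (September has 30).
Oct 24, 2200 → Nov 24, 2200: 31 days (October has 31).
Nov 24, 2200 → Dec 1, 2200: 7 days.
Total: 7769 days.

7769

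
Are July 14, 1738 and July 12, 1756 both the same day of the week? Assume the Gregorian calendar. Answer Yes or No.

Yes

From Jul 14, 1738 to Jul 12, 1756 is 6573 days.
6573 mod 7 = 0, so they are the same weekday.
(Jul 14, 1738 is a Monday; Jul 12, 1756 is a Monday.)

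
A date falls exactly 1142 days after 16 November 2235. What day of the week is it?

First find the weekday of Nov 16, 2235. Doomsday rule: the anchor day for the 2200s is Friday. For year 35: 35÷12 = 2 r 11, and 11÷4 = 2, so 2+11+2 = 15.
Friday + 15 ≡ Saturday — that's 2235's doomsday.
In November the doomsday date is Nov 7.
Nov 16 is 9 days after Nov 7; 9 mod 7 = 2, so Saturday + 2 = Monday.
1142 mod 7 = 1, so 1142 days after a Monday is Monday + 1 = Tuesday.

Tuesday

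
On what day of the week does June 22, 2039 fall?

Doomsday rule: the anchor day for the 2000s is Tuesday. For year 39: 39÷12 = 3 r 3, and 3÷4 = 0, so 3+3+0 = 6.
Tuesday + 6 ≡ Monday — that's 2039's doomsday.
In June the doomsday date is Jun 6.
Jun 22 is 16 days after Jun 6; 16 mod 7 = 2, so Monday + 2 = Wednesday.

Wednesday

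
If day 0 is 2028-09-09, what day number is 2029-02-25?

169

Sep 9, 2028 → Oct 9, 2028: 30 days (September has 30).
Oct 9, 2028 → Nov 9, 2028: 31 days (October has 31).
Nov 9, 2028 → Dec 9, 2028: 30 days (November has 30).
Dec 9, 2028 → Jan 9, 2029: 31 days (December has 31).
Jan 9, 2029 → Feb 9, 2029: 31 days (January has 31).
Feb 9, 2029 → Feb 25, 2029: 16 days.
Total: 169 days.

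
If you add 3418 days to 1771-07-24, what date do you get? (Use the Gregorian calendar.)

December 1, 1780

+366 (one year; includes Feb 29, 1772) → Jul 24, 1772 (3052 left).
+365 (one year) → Jul 24, 1773 (2687 left).
+365 (one year) → Jul 24, 1774 (2322 left).
+365 (one year) → Jul 24, 1775 (1957 left).
+366 (one year; includes Feb 29, 1776) → Jul 24, 1776 (1591 left).
+365 (one year) → Jul 24, 1777 (1226 left).
+365 (one year) → Jul 24, 1778 (861 left).
+365 (one year) → Jul 24, 1779 (496 left).
+366 (one year; includes Feb 29, 1780) → Jul 24, 1780 (130 left).
Jul has 31 days: +8 → Aug 1, 1780 (122 left).
Aug has 31 days: +31 → Sep 1, 1780 (91 left).
Sep has 30 days: +30 → Oct 1, 1780 (61 left).
Oct has 31 days: +31 → Nov 1, 1780 (30 left).
Nov has 30 days: +30 → Dec 1, 1780 (0 left).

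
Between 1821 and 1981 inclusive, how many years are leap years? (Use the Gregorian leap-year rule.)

39

Multiples of 4 in [1821,1981]: 40.
Of those, multiples of 100: 1 (not leap unless ÷400).
Multiples of 400: 0.
Leap years = 40 − 1 + 0 = 39.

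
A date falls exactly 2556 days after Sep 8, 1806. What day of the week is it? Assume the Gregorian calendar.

Sep 8, 1806 is a Monday.
2556 mod 7 = 1, so 2556 days after a Monday is Monday + 1 = Tuesday.

Tuesday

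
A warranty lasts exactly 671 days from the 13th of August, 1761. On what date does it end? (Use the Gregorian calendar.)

June 15, 1763

+365 (one year) → Aug 13, 1762 (306 left).
Aug has 31 days: +19 → Sep 1, 1762 (287 left).
Sep has 30 days: +30 → Oct 1, 1762 (257 left).
Oct has 31 days: +31 → Nov 1, 1762 (226 left).
Nov has 30 days: +30 → Dec 1, 1762 (196 left).
Dec has 31 days: +31 → Jan 1, 1763 (165 left).
Jan has 31 days: +31 → Feb 1, 1763 (134 left).
Feb has 28 days: +28 → Mar 1, 1763 (106 left).
Mar has 31 days: +31 → Apr 1, 1763 (75 left).
Apr has 30 days: +30 → May 1, 1763 (45 left).
May has 31 days: +31 → Jun 1, 1763 (14 left).
+14 → Jun 15, 1763.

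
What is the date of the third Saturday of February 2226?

February 1, 2226 is a Wednesday.
The first Saturday is therefore February 4 (3 days later).
The third Saturday is 4 + 2×7 = February 18.

February 18, 2226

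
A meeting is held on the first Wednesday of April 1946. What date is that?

April 3, 1946

April 1, 1946 is a Monday.
The first Wednesday is therefore April 3 (2 days later).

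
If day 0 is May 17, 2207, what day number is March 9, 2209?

662

May 17, 2207 → May 17, 2208: 366 days (Feb 29, 2208 is in that span).
May 17, 2208 → Jun 17, 2208: 31 days (May has 31).
Jun 17, 2208 → Jul 17, 2208: 30 days (June has 30).
Jul 17, 2208 → Aug 17, 2208: 31 days (July has 31).
Aug 17, 2208 → Sep 17, 2208: 31 days (August has 31).
Sep 17, 2208 → Oct 17, 2208: 30 days (September has 30).
Oct 17, 2208 → Nov 17, 2208: 31 days (October has 31).
Nov 17, 2208 → Dec 17, 2208: 30 days (November has 30).
Dec 17, 2208 → Jan 17, 2209: 31 days (December has 31).
Jan 17, 2209 → Feb 17, 2209: 31 days (January has 31).
Feb 17, 2209 → Mar 9, 2209: 20 days.
Total: 662 days.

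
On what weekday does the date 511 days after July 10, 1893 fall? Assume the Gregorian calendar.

First find the weekday of Jul 10, 1893. Doomsday rule: the anchor day for the 1800s is Friday. For year 93: 93÷12 = 7 r 9, and 9÷4 = 2, so 7+9+2 = 18.
Friday + 18 ≡ Tuesday — that's 1893's doomsday.
In July the doomsday date is Jul 11.
Jul 10 is 1 day before Jul 11; 1 mod 7 = 1, so Tuesday − 1 = Monday.
511 mod 7 = 0, so 511 days after a Monday is Monday + 0 = Monday.

Monday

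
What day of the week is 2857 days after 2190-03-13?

Sunday

First find the weekday of Mar 13, 2190. Doomsday rule: the anchor day for the 2100s is Sunday. For year 90: 90÷12 = 7 r 6, and 6÷4 = 1, so 7+6+1 = 14.
Sunday + 14 ≡ Sunday — that's 2190's doomsday.
In March the doomsday date is Mar 14.
Mar 13 is 1 day before Mar 14; 1 mod 7 = 1, so Sunday − 1 = Saturday.
2857 mod 7 = 1, so 2857 days after a Saturday is Saturday + 1 = Sunday.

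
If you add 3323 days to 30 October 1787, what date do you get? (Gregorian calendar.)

+366 (one year; includes Feb 29, 1788) → Oct 30, 1788 (2957 left).
+365 (one year) → Oct 30, 1789 (2592 left).
+365 (one year) → Oct 30, 1790 (2227 left).
+365 (one year) → Oct 30, 1791 (1862 left).
+366 (one year; includes Feb 29, 1792) → Oct 30, 1792 (1496 left).
+365 (one year) → Oct 30, 1793 (1131 left).
+365 (one year) → Oct 30, 1794 (766 left).
+365 (one year) → Oct 30, 1795 (401 left).
+366 (one year; includes Feb 29, 1796) → Oct 30, 1796 (35 left).
Oct has 31 days: +2 → Nov 1, 1796 (33 left).
Nov has 30 days: +30 → Dec 1, 1796 (3 left).
+3 → Dec 4, 1796.

December 4, 1796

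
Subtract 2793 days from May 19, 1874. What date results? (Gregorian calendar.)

September 25, 1866

−365 (one year) → May 19, 1873 (2428 left).
−365 (one year) → May 19, 1872 (2063 left).
−366 (one year; includes Feb 29, 1872) → May 19, 1871 (1697 left).
−365 (one year) → May 19, 1870 (1332 left).
−365 (one year) → May 19, 1869 (967 left).
−365 (one year) → May 19, 1868 (602 left).
−366 (one year; includes Feb 29, 1868) → May 19, 1867 (236 left).
−19 → Apr 30, 1867 (end of Apr, 30 days; 217 left).
−30 → Mar 31, 1867 (end of Mar, 31 days; 187 left).
−31 → Feb 28, 1867 (end of Feb, 28 days; 156 left).
−28 → Jan 31, 1867 (end of Jan, 31 days; 128 left).
−31 → Dec 31, 1866 (end of Dec, 31 days; 97 left).
−31 → Nov 30, 1866 (end of Nov, 30 days; 66 left).
−30 → Oct 31, 1866 (end of Oct, 31 days; 36 left).
−31 → Sep 30, 1866 (end of Sep, 30 days; 5 left).
−5 → Sep 25, 1866.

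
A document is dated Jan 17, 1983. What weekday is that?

Doomsday rule: the anchor day for the 1900s is Wednesday. For year 83: 83÷12 = 6 r 11, and 11÷4 = 2, so 6+11+2 = 19.
Wednesday + 19 ≡ Monday — that's 1983's doomsday.
In January the doomsday date is Jan 3 (1983 is not a leap year).
Jan 17 is 14 days after Jan 3; 14 mod 7 = 0, so Monday + 0 = Monday.

Monday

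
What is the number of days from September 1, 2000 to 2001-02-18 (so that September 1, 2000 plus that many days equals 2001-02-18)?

Sep 1, 2000 → Oct 1, 2000: 30 days (September has 30).
Oct 1, 2000 → Nov 1, 2000: 31 days (October has 31).
Nov 1, 2000 → Dec 1, 2000: 30 days (November has 30).
Dec 1, 2000 → Jan 1, 2001: 31 days (December has 31).
Jan 1, 2001 → Feb 1, 2001: 31 days (January has 31).
Feb 1, 2001 → Feb 18, 2001: 17 days.
Total: 170 days.

170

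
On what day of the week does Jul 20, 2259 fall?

Doomsday rule: the anchor day for the 2200s is Friday. For year 59: 59÷12 = 4 r 11, and 11÷4 = 2, so 4+11+2 = 17.
Friday + 17 ≡ Monday — that's 2259's doomsday.
In July the doomsday date is Jul 11.
Jul 20 is 9 days after Jul 11; 9 mod 7 = 2, so Monday + 2 = Wednesday.

Wednesday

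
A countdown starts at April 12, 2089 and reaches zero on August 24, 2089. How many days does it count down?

134

Apr 12, 2089 → May 12, 2089: 30 days (April has 30).
May 12, 2089 → Jun 12, 2089: 31 days (May has 31).
Jun 12, 2089 → Jul 12, 2089: 30 days (June has 30).
Jul 12, 2089 → Aug 12, 2089: 31 days (July has 31).
Aug 12, 2089 → Aug 24, 2089: 12 days.
Total: 134 days.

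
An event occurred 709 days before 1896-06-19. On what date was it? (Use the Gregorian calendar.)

July 11, 1894

−366 (one year; includes Feb 29, 1896) → Jun 19, 1895 (343 left).
−19 → May 31, 1895 (end of May, 31 days; 324 left).
−31 → Apr 30, 1895 (end of Apr, 30 days; 293 left).
−30 → Mar 31, 1895 (end of Mar, 31 days; 263 left).
−31 → Feb 28, 1895 (end of Feb, 28 days; 232 left).
−28 → Jan 31, 1895 (end of Jan, 31 days; 204 left).
−31 → Dec 31, 1894 (end of Dec, 31 days; 173 left).
−31 → Nov 30, 1894 (end of Nov, 30 days; 142 left).
−30 → Oct 31, 1894 (end of Oct, 31 days; 112 left).
−31 → Sep 30, 1894 (end of Sep, 30 days; 81 left).
−30 → Aug 31, 1894 (end of Aug, 31 days; 51 left).
−31 → Jul 31, 1894 (end of Jul, 31 days; 20 left).
−20 → Jul 11, 1894.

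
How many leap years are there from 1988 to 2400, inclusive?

101

Multiples of 4 in [1988,2400]: 104.
Of those, multiples of 100: 5 (not leap unless ÷400).
Multiples of 400: 2.
Leap years = 104 − 5 + 2 = 101.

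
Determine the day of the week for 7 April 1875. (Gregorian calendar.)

January 1, 1875 is a Friday.
Jan 1, 1875 → Feb 1, 1875: 31 days (January has 31).
Feb 1, 1875 → Mar 1, 1875: 28 days (February has 28).
Mar 1, 1875 → Apr 1, 1875: 31 days (March has 31).
Apr 1, 1875 → Apr 7, 1875: 6 days.
Total: 96 days.
96 mod 7 = 5, so Friday + 5 = Wednesday.

Wednesday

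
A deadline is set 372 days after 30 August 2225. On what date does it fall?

Aug has 31 days: +2 → Sep 1, 2225 (370 left).
Sep has 30 days: +30 → Oct 1, 2225 (340 left).
Oct has 31 days: +31 → Nov 1, 2225 (309 left).
Nov has 30 days: +30 → Dec 1, 2225 (279 left).
Dec has 31 days: +31 → Jan 1, 2226 (248 left).
Jan has 31 days: +31 → Feb 1, 2226 (217 left).
Feb has 28 days: +28 → Mar 1, 2226 (189 left).
Mar has 31 days: +31 → Apr 1, 2226 (158 left).
Apr has 30 days: +30 → May 1, 2226 (128 left).
May has 31 days: +31 → Jun 1, 2226 (97 left).
Jun has 30 days: +30 → Jul 1, 2226 (67 left).
Jul has 31 days: +31 → Aug 1, 2226 (36 left).
Aug has 31 days: +31 → Sep 1, 2226 (5 left).
+5 → Sep 6, 2226.

September 6, 2226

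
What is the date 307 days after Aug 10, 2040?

June 13, 2041

Aug has 31 days: +22 → Sep 1, 2040 (285 left).
Sep has 30 days: +30 → Oct 1, 2040 (255 left).
Oct has 31 days: +31 → Nov 1, 2040 (224 left).
Nov has 30 days: +30 → Dec 1, 2040 (194 left).
Dec has 31 days: +31 → Jan 1, 2041 (163 left).
Jan has 31 days: +31 → Feb 1, 2041 (132 left).
Feb has 28 days: +28 → Mar 1, 2041 (104 left).
Mar has 31 days: +31 → Apr 1, 2041 (73 left).
Apr has 30 days: +30 → May 1, 2041 (43 left).
May has 31 days: +31 → Jun 1, 2041 (12 left).
+12 → Jun 13, 2041.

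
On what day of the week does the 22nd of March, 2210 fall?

Doomsday rule: the anchor day for the 2200s is Friday. For year 10: 10÷12 = 0 r 10, and 10÷4 = 2, so 0+10+2 = 12.
Friday + 12 ≡ Wednesday — that's 2210's doomsday.
In March the doomsday date is Mar 14.
Mar 22 is 8 days after Mar 14; 8 mod 7 = 1, so Wednesday + 1 = Thursday.

Thursday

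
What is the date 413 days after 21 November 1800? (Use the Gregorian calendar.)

January 8, 1802

+365 (one year) → Nov 21, 1801 (48 left).
Nov has 30 days: +10 → Dec 1, 1801 (38 left).
Dec has 31 days: +31 → Jan 1, 1802 (7 left).
+7 → Jan 8, 1802.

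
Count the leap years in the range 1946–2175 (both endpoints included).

56

Multiples of 4 in [1946,2175]: 57.
Of those, multiples of 100: 2 (not leap unless ÷400).
Multiples of 400: 1.
Leap years = 57 − 2 + 1 = 56.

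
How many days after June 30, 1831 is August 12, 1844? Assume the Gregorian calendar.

4792

Jun 30, 1831 → Jun 30, 1832: 366 days (Feb 29, 1832 is in that span).
Jun 30, 1832 → Jun 30, 1833: 365 days.
Jun 30, 1833 → Jun 30, 1834: 365 days.
Jun 30, 1834 → Jun 30, 1835: 365 days.
Jun 30, 1835 → Jun 30, 1836: 366 days (Feb 29, 1836 is in that span).
Jun 30, 1836 → Jun 30, 1837: 365 days.
Jun 30, 1837 → Jun 30, 1838: 365 days.
Jun 30, 1838 → Jun 30, 1839: 365 days.
Jun 30, 1839 → Jun 30, 1840: 366 days (Feb 29, 1840 is in that span).
Jun 30, 1840 → Jun 30, 1841: 365 days.
Jun 30, 1841 → Jun 30, 1842: 365 days.
Jun 30, 1842 → Jun 30, 1843: 365 days.
Jun 30, 1843 → Jun 30, 1844: 366 days (Feb 29, 1844 is in that span).
Jun 30, 1844 → Jul 30, 1844: 30 days (June has 30).
Jul 30, 1844 → Aug 12, 1844: 13 days.
Total: 4792 days.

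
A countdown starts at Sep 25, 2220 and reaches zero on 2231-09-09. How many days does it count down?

4001

Sep 25, 2220 → Sep 25, 2221: 365 days.
Sep 25, 2221 → Sep 25, 2222: 365 days.
Sep 25, 2222 → Sep 25, 2223: 365 days.
Sep 25, 2223 → Sep 25, 2224: 366 days (Feb 29, 2224 is in that span).
Sep 25, 2224 → Sep 25, 2225: 365 days.
Sep 25, 2225 → Sep 25, 2226: 365 days.
Sep 25, 2226 → Sep 25, 2227: 365 days.
Sep 25, 2227 → Sep 25, 2228: 366 days (Feb 29, 2228 is in that span).
Sep 25, 2228 → Sep 25, 2229: 365 days.
Sep 25, 2229 → Sep 25, 2230: 365 days.
Sep 25, 2230 → Oct 25, 2230: 30 days (September has 30).
Oct 25, 2230 → Nov 25, 2230: 31 days (October has 31).
Nov 25, 2230 → Dec 25, 2230: 30 days (November has 30).
Dec 25, 2230 → Jan 25, 2231: 31 days (December has 31).
Jan 25, 2231 → Feb 25, 2231: 31 days (January has 31).
Feb 25, 2231 → Mar 25, 2231: 28 days (February has 28).
Mar 25, 2231 → Apr 25, 2231: 31 days (March has 31).
Apr 25, 2231 → May 25, 2231: 30 days (April has 30).
May 25, 2231 → Jun 25, 2231: 31 days (May has 31).
Jun 25, 2231 → Jul 25, 2231: 30 days (June has 30).
Jul 25, 2231 → Aug 25, 2231: 31 days (July has 31).
Aug 25, 2231 → Sep 9, 2231: 15 days.
Total: 4001 days.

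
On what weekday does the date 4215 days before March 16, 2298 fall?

First find the weekday of Mar 16, 2298. Doomsday rule: the anchor day for the 2200s is Friday. For year 98: 98÷12 = 8 r 2, and 2÷4 = 0, so 8+2+0 = 10.
Friday + 10 ≡ Monday — that's 2298's doomsday.
In March the doomsday date is Mar 14.
Mar 16 is 2 days after Mar 14; 2 mod 7 = 2, so Monday + 2 = Wednesday.
4215 mod 7 = 1, so 4215 days before a Wednesday is Wednesday − 1 = Tuesday.

Tuesday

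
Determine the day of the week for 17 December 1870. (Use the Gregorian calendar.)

Saturday

January 1, 1870 is a Saturday.
Jan 1, 1870 → Feb 1, 1870: 31 days (January has 31).
Feb 1, 1870 → Mar 1, 1870: 28 days (February has 28).
Mar 1, 1870 → Apr 1, 1870: 31 days (March has 31).
Apr 1, 1870 → May 1, 1870: 30 days (April has 30).
May 1, 1870 → Jun 1, 1870: 31 days (May has 31).
Jun 1, 1870 → Jul 1, 1870: 30 days (June has 30).
Jul 1, 1870 → Aug 1, 1870: 31 days (July has 31).
Aug 1, 1870 → Sep 1, 1870: 31 days (August has 31).
Sep 1, 1870 → Oct 1, 1870: 30 days (September has 30).
Oct 1, 1870 → Nov 1, 1870: 31 days (October has 31).
Nov 1, 1870 → Dec 1, 1870: 30 days (November has 30).
Dec 1, 1870 → Dec 17, 1870: 16 days.
Total: 350 days.
350 mod 7 = 0, so Saturday + 0 = Saturday.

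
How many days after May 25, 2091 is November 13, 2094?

May 25, 2091 → May 25, 2092: 366 days (Feb 29, 2092 is in that span).
May 25, 2092 → May 25, 2093: 365 days.
May 25, 2093 → May 25, 2094: 365 days.
May 25, 2094 → Jun 25, 2094: 31 days (May has 31).
Jun 25, 2094 → Jul 25, 2094: 30 days (June has 30).
Jul 25, 2094 → Aug 25, 2094: 31 days (July has 31).
Aug 25, 2094 → Sep 25, 2094: 31 days (August has 31).
Sep 25, 2094 → Oct 25, 2094: 30 days (September has 30).
Oct 25, 2094 → Nov 13, 2094: 19 days.
Total: 1268 days.

1268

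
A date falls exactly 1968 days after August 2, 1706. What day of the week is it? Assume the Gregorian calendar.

Aug 2, 1706 is a Monday.
1968 mod 7 = 1, so 1968 days after a Monday is Monday + 1 = Tuesday.

Tuesday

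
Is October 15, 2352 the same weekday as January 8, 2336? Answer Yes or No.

From Jan 8, 2336 to Oct 15, 2352 is 6125 days.
6125 mod 7 = 0, so they are the same weekday.
(Jan 8, 2336 is a Wednesday; Oct 15, 2352 is a Wednesday.)

Yes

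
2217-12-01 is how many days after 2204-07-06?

4896

Jul 6, 2204 → Jul 6, 2205: 365 days.
Jul 6, 2205 → Jul 6, 2206: 365 days.
Jul 6, 2206 → Jul 6, 2207: 365 days.
Jul 6, 2207 → Jul 6, 2208: 366 days (Feb 29, 2208 is in that span).
Jul 6, 2208 → Jul 6, 2209: 365 days.
Jul 6, 2209 → Jul 6, 2210: 365 days.
Jul 6, 2210 → Jul 6, 2211: 365 days.
Jul 6, 2211 → Jul 6, 2212: 366 days (Feb 29, 2212 is in that span).
Jul 6, 2212 → Jul 6, 2213: 365 days.
Jul 6, 2213 → Jul 6, 2214: 365 days.
Jul 6, 2214 → Jul 6, 2215: 365 days.
Jul 6, 2215 → Jul 6, 2216: 366 days (Feb 29, 2216 is in that span).
Jul 6, 2216 → Jul 6, 2217: 365 days.
Jul 6, 2217 → Aug 6, 2217: 31 days (July has 31).
Aug 6, 2217 → Sep 6, 2217: 31 days (August has 31).
Sep 6, 2217 → Oct 6, 2217: 30 days (September has 30).
Oct 6, 2217 → Nov 6, 2217: 31 days (October has 31).
Nov 6, 2217 → Dec 1, 2217: 25 days.
Total: 4896 days.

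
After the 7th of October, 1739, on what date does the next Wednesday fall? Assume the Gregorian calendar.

October 14, 1739

Oct 7, 1739 is a Wednesday.
From Wednesday to the next Wednesday is 7 days.
Oct 7, 1739 + 7 = Oct 14, 1739.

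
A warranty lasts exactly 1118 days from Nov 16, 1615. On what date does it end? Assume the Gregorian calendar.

December 8, 1618

+366 (one year; includes Feb 29, 1616) → Nov 16, 1616 (752 left).
+365 (one year) → Nov 16, 1617 (387 left).
Nov has 30 days: +15 → Dec 1, 1617 (372 left).
Dec has 31 days: +31 → Jan 1, 1618 (341 left).
Jan has 31 days: +31 → Feb 1, 1618 (310 left).
Feb has 28 days: +28 → Mar 1, 1618 (282 left).
Mar has 31 days: +31 → Apr 1, 1618 (251 left).
Apr has 30 days: +30 → May 1, 1618 (221 left).
May has 31 days: +31 → Jun 1, 1618 (190 left).
Jun has 30 days: +30 → Jul 1, 1618 (160 left).
Jul has 31 days: +31 → Aug 1, 1618 (129 left).
Aug has 31 days: +31 → Sep 1, 1618 (98 left).
Sep has 30 days: +30 → Oct 1, 1618 (68 left).
Oct has 31 days: +31 → Nov 1, 1618 (37 left).
Nov has 30 days: +30 → Dec 1, 1618 (7 left).
+7 → Dec 8, 1618.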